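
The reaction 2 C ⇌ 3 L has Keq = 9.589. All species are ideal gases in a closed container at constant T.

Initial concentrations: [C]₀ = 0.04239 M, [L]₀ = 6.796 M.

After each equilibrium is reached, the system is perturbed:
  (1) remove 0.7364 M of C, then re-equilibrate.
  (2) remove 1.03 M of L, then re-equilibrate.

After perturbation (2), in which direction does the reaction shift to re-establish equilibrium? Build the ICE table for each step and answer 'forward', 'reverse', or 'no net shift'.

Direction: forward

Q₀ = 1.7468e+05 vs Keq = 9.589 ⇒ Q>K, reverse
Step 1:
                    C           L
  init        0.04239       6.796
  Δ             2.144      -3.217
  eq            2.187       3.579
  solve Keq expr → x = -1.072; check Q = 9.589
Then remove 0.7364 M of C.
Step 2:
                    C           L
  init           1.45       3.579
  Δ            0.3163     -0.4745
  eq            1.767       3.105
  solve Keq expr → x = -0.1582; check Q = 9.589
Then remove 1.03 M of L.
Step 3:
                    C           L
  init          1.767       2.075
  Δ           -0.3789      0.5684
  eq            1.388       2.643
  solve Keq expr → x = 0.1895; check Q = 9.589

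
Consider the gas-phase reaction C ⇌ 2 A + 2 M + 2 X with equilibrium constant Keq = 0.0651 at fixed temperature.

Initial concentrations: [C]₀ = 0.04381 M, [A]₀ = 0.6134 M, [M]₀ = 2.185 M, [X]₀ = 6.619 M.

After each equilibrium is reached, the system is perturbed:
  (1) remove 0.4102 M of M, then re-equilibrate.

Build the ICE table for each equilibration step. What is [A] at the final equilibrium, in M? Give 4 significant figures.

[A]_eq = 0.02088 M

Q₀ = 1796 vs Keq = 0.0651 ⇒ Q>K, reverse
Step 1:
                  C         A         M         X
  Initial   0.04381    0.6134     2.185     6.619
  Change     0.2989   -0.5978   -0.5978   -0.5978
  Equil      0.3427   0.01563     1.587     6.021
  solve Keq expr → x = -0.2989; check Q = 0.0651
Then remove 0.4102 M of M.
Step 2:
                  C         A         M         X
  Initial    0.3427   0.01563     1.177     6.021
  Change  -0.002627  0.005254  0.005254  0.005254
  Equil      0.3401   0.02088     1.182     6.026
  solve Keq expr → x = 0.002627; check Q = 0.0651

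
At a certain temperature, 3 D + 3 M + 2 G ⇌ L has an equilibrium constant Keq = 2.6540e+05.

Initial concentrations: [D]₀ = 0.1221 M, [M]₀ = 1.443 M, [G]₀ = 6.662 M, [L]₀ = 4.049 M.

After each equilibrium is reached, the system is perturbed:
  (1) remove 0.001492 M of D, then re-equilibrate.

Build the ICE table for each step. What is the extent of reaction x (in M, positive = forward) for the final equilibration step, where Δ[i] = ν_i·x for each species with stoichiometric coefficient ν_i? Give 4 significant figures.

Q₀ = 16.68 vs Keq = 2.6540e+05 ⇒ Q<K, forward
Step 1:
                    D           M           G           L
  init         0.1221       1.443       6.662       4.049
  Δ           -0.1168     -0.1168    -0.07784     0.03892
  eq          0.00534       1.326       6.584       4.088
  solve Keq expr → x = 0.03892; check Q = 2.6540e+05
Then remove 0.001492 M of D.
Step 2:
                    D           M           G           L
  init       0.003848       1.326       6.584       4.088
  Δ          0.001485    0.001485  9.9018e-04 -4.9509e-04
  eq         0.005334       1.328       6.585       4.087
  solve Keq expr → x = -4.9509e-04; check Q = 2.6540e+05

x = -4.9509e-04 M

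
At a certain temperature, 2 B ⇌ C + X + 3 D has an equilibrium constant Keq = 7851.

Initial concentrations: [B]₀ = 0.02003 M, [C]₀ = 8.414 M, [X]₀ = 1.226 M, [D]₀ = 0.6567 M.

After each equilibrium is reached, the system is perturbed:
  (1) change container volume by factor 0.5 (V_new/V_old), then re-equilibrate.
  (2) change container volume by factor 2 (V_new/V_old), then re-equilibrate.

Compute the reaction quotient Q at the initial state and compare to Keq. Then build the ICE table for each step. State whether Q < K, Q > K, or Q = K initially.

Q₀ = 7282 vs Keq = 7851 ⇒ Q<K, forward
Step 1:
                   B          C          X          D
  Initial    0.02003      8.414      1.226     0.6567
  Change  -6.9108e-04 3.4554e-04 3.4554e-04   0.001037
  Equil      0.01934      8.414      1.226     0.6577
  solve Keq expr → x = 3.4554e-04; check Q = 7851
Then change container volume by factor 0.5 (V_new/V_old).
Step 2:
                   B          C          X          D
  Initial    0.03868      16.83      2.453      1.315
  Change     0.05916   -0.02958   -0.02958   -0.08874
  Equil      0.09784       16.8      2.423      1.227
  solve Keq expr → x = -0.02958; check Q = 7851
Then change container volume by factor 2 (V_new/V_old).
Step 3:
                   B          C          X          D
  Initial    0.04892        8.4      1.212     0.6134
  Change    -0.02958    0.01479    0.01479    0.04437
  Equil      0.01934      8.414      1.226     0.6577
  solve Keq expr → x = 0.01479; check Q = 7851

Q₀ = 7282; Q < K (proceeds forward)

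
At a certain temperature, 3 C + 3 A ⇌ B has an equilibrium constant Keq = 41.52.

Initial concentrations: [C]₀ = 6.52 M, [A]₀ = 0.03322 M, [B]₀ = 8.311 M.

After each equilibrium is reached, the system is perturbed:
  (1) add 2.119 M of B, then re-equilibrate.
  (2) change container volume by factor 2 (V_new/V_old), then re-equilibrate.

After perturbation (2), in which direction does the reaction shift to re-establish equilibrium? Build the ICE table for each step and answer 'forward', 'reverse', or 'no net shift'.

Direction: reverse

Q₀ = 817.9 vs Keq = 41.52 ⇒ Q>K, reverse
Step 1:
                  C         A         B
  init         6.52   0.03322     8.311
  Δ         0.05567   0.05567  -0.01856
  eq          6.576   0.08889     8.292
  solve Keq expr → x = -0.01856; check Q = 41.52
Then add 2.119 M of B.
Step 2:
                  C         A         B
  init        6.576   0.08889     10.41
  Δ        0.006898  0.006898 -0.002299
  eq          6.583   0.09579     10.41
  solve Keq expr → x = -0.002299; check Q = 41.52
Then change container volume by factor 2 (V_new/V_old).
Step 3:
                  C         A         B
  init        3.291    0.0479     5.205
  Δ         0.09939   0.09939  -0.03313
  eq          3.391    0.1473     5.171
  solve Keq expr → x = -0.03313; check Q = 41.52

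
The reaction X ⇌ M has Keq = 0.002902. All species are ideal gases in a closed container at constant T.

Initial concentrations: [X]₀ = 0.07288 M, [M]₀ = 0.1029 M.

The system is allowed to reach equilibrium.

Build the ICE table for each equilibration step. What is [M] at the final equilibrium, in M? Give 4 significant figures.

Q₀ = 1.412 vs Keq = 0.002902 ⇒ Q>K, reverse
Step 1:
                  X         M
  I         0.07288    0.1029
  C          0.1024   -0.1024
  E          0.1753 5.0864e-04
  solve Keq expr → x = -0.1024; check Q = 0.002902

[M]_eq = 5.0864e-04 M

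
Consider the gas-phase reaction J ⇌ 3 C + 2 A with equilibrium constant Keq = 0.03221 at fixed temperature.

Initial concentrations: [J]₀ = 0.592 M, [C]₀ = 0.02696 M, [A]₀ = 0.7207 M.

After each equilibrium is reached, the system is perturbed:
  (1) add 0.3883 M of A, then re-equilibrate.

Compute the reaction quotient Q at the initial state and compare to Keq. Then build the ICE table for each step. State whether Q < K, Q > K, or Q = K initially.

Q₀ = 1.7193e-05 vs Keq = 0.03221 ⇒ Q<K, forward
Step 1:
                   J          C          A
  Initial      0.592    0.02696     0.7207
  Change     -0.0828     0.2484     0.1656
  Equil       0.5092     0.2754     0.8863
  solve Keq expr → x = 0.0828; check Q = 0.03221
Then add 0.3883 M of A.
Step 2:
                   J          C          A
  Initial     0.5092     0.2754      1.275
  Change     0.01756   -0.05267   -0.03511
  Equil       0.5268     0.2227      1.239
  solve Keq expr → x = -0.01756; check Q = 0.03221

Q₀ = 1.7193e-05; Q < K (proceeds forward)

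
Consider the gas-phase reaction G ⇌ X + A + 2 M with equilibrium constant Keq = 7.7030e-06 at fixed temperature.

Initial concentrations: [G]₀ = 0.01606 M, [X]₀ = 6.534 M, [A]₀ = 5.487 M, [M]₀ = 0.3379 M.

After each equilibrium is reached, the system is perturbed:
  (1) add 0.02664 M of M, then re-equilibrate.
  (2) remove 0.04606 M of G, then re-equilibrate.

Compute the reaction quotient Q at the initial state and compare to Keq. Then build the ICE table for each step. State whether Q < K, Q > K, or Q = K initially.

Q₀ = 254.9 vs Keq = 7.7030e-06 ⇒ Q>K, reverse
Step 1:
                   G          X          A          M
  init       0.01606      6.534      5.487     0.3379
  Δ           0.1688    -0.1688    -0.1688    -0.3377
  eq          0.1849      6.365      5.318 2.0513e-04
  solve Keq expr → x = -0.1688; check Q = 7.7030e-06
Then add 0.02664 M of M.
Step 2:
                   G          X          A          M
  init        0.1849      6.365      5.318    0.02685
  Δ          0.01332   -0.01332   -0.01332   -0.02663
  eq          0.1982      6.352      5.305 2.1287e-04
  solve Keq expr → x = -0.01332; check Q = 7.7030e-06
Then remove 0.04606 M of G.
Step 3:
                   G          X          A          M
  init        0.1522      6.352      5.305 2.1287e-04
  Δ       1.3178e-05 -1.3178e-05 -1.3178e-05 -2.6356e-05
  eq          0.1522      6.352      5.305 1.8652e-04
  solve Keq expr → x = -1.3178e-05; check Q = 7.7030e-06

Q₀ = 254.9; Q > K (proceeds reverse)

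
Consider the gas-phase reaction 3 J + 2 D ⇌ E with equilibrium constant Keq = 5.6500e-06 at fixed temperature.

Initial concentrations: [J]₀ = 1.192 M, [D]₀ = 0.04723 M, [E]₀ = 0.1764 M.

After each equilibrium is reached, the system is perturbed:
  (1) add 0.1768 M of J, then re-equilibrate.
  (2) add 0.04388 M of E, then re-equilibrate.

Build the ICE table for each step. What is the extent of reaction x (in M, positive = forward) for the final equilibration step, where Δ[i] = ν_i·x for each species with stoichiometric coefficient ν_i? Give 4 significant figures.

Q₀ = 46.69 vs Keq = 5.6500e-06 ⇒ Q>K, reverse
Step 1:
                   J          D          E
  Initial      1.192    0.04723     0.1764
  Change      0.5292     0.3528    -0.1764
  Equil        1.721        0.4 4.6100e-06
  solve Keq expr → x = -0.1764; check Q = 5.6500e-06
Then add 0.1768 M of J.
Step 2:
                   J          D          E
  Initial      1.898        0.4 4.6100e-06
  Change  -4.7141e-06 -3.1428e-06 1.5714e-06
  Equil        1.898        0.4 6.1813e-06
  solve Keq expr → x = 1.5714e-06; check Q = 5.6500e-06
Then add 0.04388 M of E.
Step 3:
                   J          D          E
  Initial      1.898        0.4    0.04389
  Change      0.1316    0.08775   -0.04387
  Equil         2.03     0.4878 1.1239e-05
  solve Keq expr → x = -0.04387; check Q = 5.6500e-06

x = -0.04387 M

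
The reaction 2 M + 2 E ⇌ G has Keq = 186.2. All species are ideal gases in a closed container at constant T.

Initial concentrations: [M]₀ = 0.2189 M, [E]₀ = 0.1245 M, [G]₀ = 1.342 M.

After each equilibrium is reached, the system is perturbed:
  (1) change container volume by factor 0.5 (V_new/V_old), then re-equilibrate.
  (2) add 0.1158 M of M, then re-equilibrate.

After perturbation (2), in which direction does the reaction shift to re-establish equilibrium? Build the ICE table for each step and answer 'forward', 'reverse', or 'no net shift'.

Q₀ = 1807 vs Keq = 186.2 ⇒ Q>K, reverse
Step 1:
                    M           E           G
  init         0.2189      0.1245       1.342
  Δ            0.1202      0.1202     -0.0601
  eq           0.3391      0.2447       1.282
  solve Keq expr → x = -0.0601; check Q = 186.2
Then change container volume by factor 0.5 (V_new/V_old).
Step 2:
                    M           E           G
  init         0.6782      0.4894       2.564
  Δ           -0.2249     -0.2249      0.1124
  eq           0.4533      0.2645       2.676
  solve Keq expr → x = 0.1124; check Q = 186.2
Then add 0.1158 M of M.
Step 3:
                    M           E           G
  init         0.5691      0.2645       2.676
  Δ          -0.03796    -0.03796     0.01898
  eq           0.5311      0.2265       2.695
  solve Keq expr → x = 0.01898; check Q = 186.2

Direction: forward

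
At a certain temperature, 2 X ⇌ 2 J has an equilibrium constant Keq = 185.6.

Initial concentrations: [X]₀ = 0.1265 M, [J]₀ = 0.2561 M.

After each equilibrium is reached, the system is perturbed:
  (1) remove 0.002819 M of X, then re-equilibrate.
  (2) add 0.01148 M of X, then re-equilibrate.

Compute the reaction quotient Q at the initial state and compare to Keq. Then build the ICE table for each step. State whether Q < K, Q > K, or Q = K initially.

Q₀ = 4.099; Q < K (proceeds forward)

Q₀ = 4.099 vs Keq = 185.6 ⇒ Q<K, forward
Step 1:
                    X           J
  init         0.1265      0.2561
  Δ           -0.1003      0.1003
  eq          0.02616      0.3564
  solve Keq expr → x = 0.05017; check Q = 185.6
Then remove 0.002819 M of X.
Step 2:
                    X           J
  init        0.02334      0.3564
  Δ          0.002626   -0.002626
  eq          0.02597      0.3538
  solve Keq expr → x = -0.001313; check Q = 185.6
Then add 0.01148 M of X.
Step 3:
                    X           J
  init        0.03745      0.3538
  Δ          -0.01069     0.01069
  eq          0.02676      0.3645
  solve Keq expr → x = 0.005347; check Q = 185.6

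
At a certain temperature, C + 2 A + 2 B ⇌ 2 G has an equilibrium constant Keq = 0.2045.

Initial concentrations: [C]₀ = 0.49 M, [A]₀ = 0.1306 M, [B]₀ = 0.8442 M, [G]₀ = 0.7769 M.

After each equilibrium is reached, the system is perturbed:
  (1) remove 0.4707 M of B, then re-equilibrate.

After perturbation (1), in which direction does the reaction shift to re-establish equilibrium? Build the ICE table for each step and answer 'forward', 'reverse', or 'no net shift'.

Q₀ = 101.3 vs Keq = 0.2045 ⇒ Q>K, reverse
Step 1:
                    C           A           B           G
  I              0.49      0.1306      0.8442      0.7769
  C            0.2358      0.4716      0.4716     -0.4716
  E            0.7258      0.6022       1.316      0.3053
  solve Keq expr → x = -0.2358; check Q = 0.2045
Then remove 0.4707 M of B.
Step 2:
                    C           A           B           G
  I            0.7258      0.6022      0.8451      0.3053
  C           0.03284     0.06568     0.06568    -0.06568
  E            0.7586      0.6679      0.9108      0.2396
  solve Keq expr → x = -0.03284; check Q = 0.2045

Direction: reverse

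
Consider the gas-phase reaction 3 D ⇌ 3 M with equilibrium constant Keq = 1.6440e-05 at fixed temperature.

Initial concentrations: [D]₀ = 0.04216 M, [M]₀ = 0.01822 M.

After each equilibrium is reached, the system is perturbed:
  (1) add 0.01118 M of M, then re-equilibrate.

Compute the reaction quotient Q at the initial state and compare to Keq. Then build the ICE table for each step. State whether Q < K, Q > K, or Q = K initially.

Q₀ = 0.08071 vs Keq = 1.6440e-05 ⇒ Q>K, reverse
Step 1:
                    D           M
  Initial     0.04216     0.01822
  Change      0.01672    -0.01672
  Equil       0.05888    0.001497
  solve Keq expr → x = -0.005574; check Q = 1.6440e-05
Then add 0.01118 M of M.
Step 2:
                    D           M
  Initial     0.05888     0.01268
  Change       0.0109     -0.0109
  Equil       0.06979    0.001774
  solve Keq expr → x = -0.003634; check Q = 1.6440e-05

Q₀ = 0.08071; Q > K (proceeds reverse)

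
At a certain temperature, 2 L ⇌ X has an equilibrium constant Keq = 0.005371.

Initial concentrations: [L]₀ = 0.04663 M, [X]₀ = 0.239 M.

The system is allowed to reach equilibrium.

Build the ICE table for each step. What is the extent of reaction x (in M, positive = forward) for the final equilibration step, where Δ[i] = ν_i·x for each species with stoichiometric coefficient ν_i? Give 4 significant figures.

x = -0.2375 M

Q₀ = 109.9 vs Keq = 0.005371 ⇒ Q>K, reverse
Step 1:
                   L          X
  I          0.04663      0.239
  C           0.4751    -0.2375
  E           0.5217   0.001462
  solve Keq expr → x = -0.2375; check Q = 0.005371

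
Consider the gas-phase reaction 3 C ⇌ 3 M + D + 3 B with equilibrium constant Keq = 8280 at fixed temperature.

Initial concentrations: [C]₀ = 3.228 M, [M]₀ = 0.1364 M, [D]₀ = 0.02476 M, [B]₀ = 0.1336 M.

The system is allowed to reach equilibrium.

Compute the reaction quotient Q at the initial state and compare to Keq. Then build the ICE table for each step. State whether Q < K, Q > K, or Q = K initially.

Q₀ = 4.4546e-09; Q < K (proceeds forward)

Q₀ = 4.4546e-09 vs Keq = 8280 ⇒ Q<K, forward
Step 1:
                    C           M           D           B
  I             3.228      0.1364     0.02476      0.1336
  C            -2.806       2.806      0.9354       2.806
  E            0.4218       2.943      0.9601        2.94
  solve Keq expr → x = 0.9354; check Q = 8280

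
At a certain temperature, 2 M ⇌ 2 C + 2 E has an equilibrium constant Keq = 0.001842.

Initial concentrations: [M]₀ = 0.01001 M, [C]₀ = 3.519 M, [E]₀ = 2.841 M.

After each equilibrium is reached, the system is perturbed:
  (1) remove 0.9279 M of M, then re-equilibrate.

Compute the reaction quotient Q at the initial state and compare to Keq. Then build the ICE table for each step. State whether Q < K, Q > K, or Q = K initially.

Q₀ = 9.9750e+05; Q > K (proceeds reverse)

Q₀ = 9.9750e+05 vs Keq = 0.001842 ⇒ Q>K, reverse
Step 1:
                    M           C           E
  init        0.01001       3.519       2.841
  Δ             2.699      -2.699      -2.699
  eq            2.709      0.8198      0.1418
  solve Keq expr → x = -1.35; check Q = 0.001842
Then remove 0.9279 M of M.
Step 2:
                    M           C           E
  init          1.781      0.8198      0.1418
  Δ           0.04134    -0.04134    -0.04134
  eq            1.823      0.7785      0.1005
  solve Keq expr → x = -0.02067; check Q = 0.001842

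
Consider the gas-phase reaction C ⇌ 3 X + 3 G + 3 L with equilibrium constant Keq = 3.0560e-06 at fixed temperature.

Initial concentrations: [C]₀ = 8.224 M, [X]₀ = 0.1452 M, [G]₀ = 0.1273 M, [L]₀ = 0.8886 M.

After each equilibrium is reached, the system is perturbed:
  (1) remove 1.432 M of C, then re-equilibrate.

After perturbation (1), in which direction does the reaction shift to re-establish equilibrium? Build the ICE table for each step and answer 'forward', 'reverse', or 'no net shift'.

Direction: reverse

Q₀ = 5.3879e-07 vs Keq = 3.0560e-06 ⇒ Q<K, forward
Step 1:
                   C          X          G          L
  I            8.224     0.1452     0.1273     0.8886
  C          -0.0138     0.0414     0.0414     0.0414
  E             8.21     0.1866     0.1687       0.93
  solve Keq expr → x = 0.0138; check Q = 3.0560e-06
Then remove 1.432 M of C.
Step 2:
                   C          X          G          L
  I            6.778     0.1866     0.1687       0.93
  C         0.001697  -0.005092  -0.005092  -0.005092
  E             6.78     0.1815     0.1636     0.9249
  solve Keq expr → x = -0.001697; check Q = 3.0560e-06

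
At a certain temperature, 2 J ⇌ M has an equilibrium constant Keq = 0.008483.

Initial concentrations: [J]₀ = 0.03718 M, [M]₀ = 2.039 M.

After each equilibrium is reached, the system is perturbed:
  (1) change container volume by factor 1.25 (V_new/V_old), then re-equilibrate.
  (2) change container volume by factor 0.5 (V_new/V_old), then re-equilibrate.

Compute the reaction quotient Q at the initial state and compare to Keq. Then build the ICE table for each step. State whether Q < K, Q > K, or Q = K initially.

Q₀ = 1475 vs Keq = 0.008483 ⇒ Q>K, reverse
Step 1:
                  J         M
  init      0.03718     2.039
  Δ           3.825    -1.912
  eq          3.862    0.1265
  solve Keq expr → x = -1.912; check Q = 0.008483
Then change container volume by factor 1.25 (V_new/V_old).
Step 2:
                  J         M
  init         3.09    0.1012
  Δ         0.03663  -0.01831
  eq          3.126   0.08291
  solve Keq expr → x = -0.01831; check Q = 0.008483
Then change container volume by factor 0.5 (V_new/V_old).
Step 3:
                  J         M
  init        6.253    0.1658
  Δ         -0.2747    0.1373
  eq          5.978    0.3032
  solve Keq expr → x = 0.1373; check Q = 0.008483

Q₀ = 1475; Q > K (proceeds reverse)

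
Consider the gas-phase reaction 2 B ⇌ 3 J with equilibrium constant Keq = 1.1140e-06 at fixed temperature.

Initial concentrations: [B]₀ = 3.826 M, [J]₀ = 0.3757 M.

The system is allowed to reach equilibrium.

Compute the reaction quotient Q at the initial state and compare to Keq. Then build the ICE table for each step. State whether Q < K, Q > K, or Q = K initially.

Q₀ = 0.003623; Q > K (proceeds reverse)

Q₀ = 0.003623 vs Keq = 1.1140e-06 ⇒ Q>K, reverse
Step 1:
                    B           J
  Initial       3.826      0.3757
  Change       0.2329     -0.3493
  Equil         4.059     0.02638
  solve Keq expr → x = -0.1164; check Q = 1.1140e-06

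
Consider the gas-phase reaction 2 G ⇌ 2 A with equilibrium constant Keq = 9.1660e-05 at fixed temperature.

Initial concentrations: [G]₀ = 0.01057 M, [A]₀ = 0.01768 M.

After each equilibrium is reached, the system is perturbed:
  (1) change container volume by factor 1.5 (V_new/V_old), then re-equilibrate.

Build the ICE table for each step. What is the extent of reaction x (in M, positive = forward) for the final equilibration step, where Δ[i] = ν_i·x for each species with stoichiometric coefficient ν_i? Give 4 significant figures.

x = 0 M

Q₀ = 2.798 vs Keq = 9.1660e-05 ⇒ Q>K, reverse
Step 1:
                   G          A
  init       0.01057    0.01768
  Δ          0.01741   -0.01741
  eq         0.02798 2.6790e-04
  solve Keq expr → x = -0.008706; check Q = 9.1660e-05
Then change container volume by factor 1.5 (V_new/V_old).
Step 2:
                   G          A
  init       0.01865 1.7860e-04
  Δ                0          0
  eq         0.01865 1.7860e-04
  solve Keq expr → x = 0; check Q = 9.1660e-05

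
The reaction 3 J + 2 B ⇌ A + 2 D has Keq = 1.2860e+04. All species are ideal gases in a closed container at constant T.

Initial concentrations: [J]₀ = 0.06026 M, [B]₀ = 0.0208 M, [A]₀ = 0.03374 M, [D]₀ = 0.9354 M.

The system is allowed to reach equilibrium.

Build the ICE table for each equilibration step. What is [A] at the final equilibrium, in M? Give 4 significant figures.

[A]_eq = 0.02277 M

Q₀ = 3.1184e+05 vs Keq = 1.2860e+04 ⇒ Q>K, reverse
Step 1:
                  J         B         A         D
  init      0.06026    0.0208   0.03374    0.9354
  Δ         0.03291   0.02194  -0.01097  -0.02194
  eq        0.09317   0.04274   0.02277    0.9135
  solve Keq expr → x = -0.01097; check Q = 1.2860e+04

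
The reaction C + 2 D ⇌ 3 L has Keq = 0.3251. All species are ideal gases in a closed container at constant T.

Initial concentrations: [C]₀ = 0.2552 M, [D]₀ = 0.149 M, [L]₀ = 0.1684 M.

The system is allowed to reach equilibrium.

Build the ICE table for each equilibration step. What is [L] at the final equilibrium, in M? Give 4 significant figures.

[L]_eq = 0.136 M

Q₀ = 0.8429 vs Keq = 0.3251 ⇒ Q>K, reverse
Step 1:
                    C           D           L
  I            0.2552       0.149      0.1684
  C           0.01079     0.02159    -0.03238
  E             0.266      0.1706       0.136
  solve Keq expr → x = -0.01079; check Q = 0.3251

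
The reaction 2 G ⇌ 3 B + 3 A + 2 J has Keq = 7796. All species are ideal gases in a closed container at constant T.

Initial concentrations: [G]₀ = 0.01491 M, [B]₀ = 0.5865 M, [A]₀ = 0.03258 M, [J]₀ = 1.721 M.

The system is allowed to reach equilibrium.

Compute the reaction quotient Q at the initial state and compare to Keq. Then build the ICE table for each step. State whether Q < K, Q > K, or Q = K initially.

Q₀ = 0.09295; Q < K (proceeds forward)

Q₀ = 0.09295 vs Keq = 7796 ⇒ Q<K, forward
Step 1:
                  G         B         A         J
  Initial   0.01491    0.5865   0.03258     1.721
  Change   -0.01479   0.02219   0.02219   0.01479
  Equil   1.1965e-04    0.6087   0.05477     1.736
  solve Keq expr → x = 0.007395; check Q = 7796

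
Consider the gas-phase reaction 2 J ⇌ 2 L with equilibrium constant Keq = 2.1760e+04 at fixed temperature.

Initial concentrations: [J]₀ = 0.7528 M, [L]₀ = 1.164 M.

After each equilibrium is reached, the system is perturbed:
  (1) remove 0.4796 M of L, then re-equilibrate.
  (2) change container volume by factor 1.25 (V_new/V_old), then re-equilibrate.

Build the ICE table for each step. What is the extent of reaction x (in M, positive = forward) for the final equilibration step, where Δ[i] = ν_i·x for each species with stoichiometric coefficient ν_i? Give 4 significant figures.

x = 0 M

Q₀ = 2.391 vs Keq = 2.1760e+04 ⇒ Q<K, forward
Step 1:
                    J           L
  I            0.7528       1.164
  C           -0.7399      0.7399
  E           0.01291       1.904
  solve Keq expr → x = 0.3699; check Q = 2.1760e+04
Then remove 0.4796 M of L.
Step 2:
                    J           L
  I           0.01291       1.424
  C         -0.003229    0.003229
  E          0.009677       1.428
  solve Keq expr → x = 0.001615; check Q = 2.1760e+04
Then change container volume by factor 1.25 (V_new/V_old).
Step 3:
                    J           L
  I          0.007742       1.142
  C                 0           0
  E          0.007742       1.142
  solve Keq expr → x = 0; check Q = 2.1760e+04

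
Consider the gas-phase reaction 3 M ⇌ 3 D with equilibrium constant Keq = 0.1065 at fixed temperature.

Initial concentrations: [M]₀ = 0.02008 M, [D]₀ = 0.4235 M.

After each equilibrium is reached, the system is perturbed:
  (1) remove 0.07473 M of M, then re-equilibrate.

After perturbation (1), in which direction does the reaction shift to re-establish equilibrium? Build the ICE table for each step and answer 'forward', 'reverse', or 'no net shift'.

Direction: reverse

Q₀ = 9381 vs Keq = 0.1065 ⇒ Q>K, reverse
Step 1:
                    M           D
  I           0.02008      0.4235
  C            0.2809     -0.2809
  E            0.3009      0.1426
  solve Keq expr → x = -0.09362; check Q = 0.1065
Then remove 0.07473 M of M.
Step 2:
                    M           D
  I            0.2262      0.1426
  C           0.02403    -0.02403
  E            0.2502      0.1186
  solve Keq expr → x = -0.00801; check Q = 0.1065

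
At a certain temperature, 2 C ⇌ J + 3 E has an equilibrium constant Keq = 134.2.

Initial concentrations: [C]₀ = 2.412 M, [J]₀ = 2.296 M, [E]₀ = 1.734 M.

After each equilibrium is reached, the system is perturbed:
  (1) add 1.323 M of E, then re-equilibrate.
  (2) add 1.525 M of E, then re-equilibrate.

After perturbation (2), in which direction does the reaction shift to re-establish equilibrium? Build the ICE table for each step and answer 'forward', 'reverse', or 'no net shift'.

Q₀ = 2.058 vs Keq = 134.2 ⇒ Q<K, forward
Step 1:
                  C         J         E
  init        2.412     2.296     1.734
  Δ          -1.337    0.6686     2.006
  eq          1.075     2.965      3.74
  solve Keq expr → x = 0.6686; check Q = 134.2
Then add 1.323 M of E.
Step 2:
                  C         J         E
  init        1.075     2.965     5.063
  Δ          0.3328   -0.1664   -0.4992
  eq          1.408     2.798     4.563
  solve Keq expr → x = -0.1664; check Q = 134.2
Then add 1.525 M of E.
Step 3:
                  C         J         E
  init        1.408     2.798     6.088
  Δ          0.3903   -0.1951   -0.5854
  eq          1.798     2.603     5.503
  solve Keq expr → x = -0.1951; check Q = 134.2

Direction: reverse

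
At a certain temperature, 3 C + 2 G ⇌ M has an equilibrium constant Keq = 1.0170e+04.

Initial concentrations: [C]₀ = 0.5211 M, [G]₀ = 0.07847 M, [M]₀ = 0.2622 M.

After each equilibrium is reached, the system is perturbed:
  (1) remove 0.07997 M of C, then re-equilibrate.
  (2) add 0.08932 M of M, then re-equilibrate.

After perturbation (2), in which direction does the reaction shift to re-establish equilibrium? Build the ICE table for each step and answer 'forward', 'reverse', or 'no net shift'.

Q₀ = 300.9 vs Keq = 1.0170e+04 ⇒ Q<K, forward
Step 1:
                    C           G           M
  I            0.5211     0.07847      0.2622
  C          -0.08937    -0.05958     0.02979
  E            0.4317     0.01889       0.292
  solve Keq expr → x = 0.02979; check Q = 1.0170e+04
Then remove 0.07997 M of C.
Step 2:
                    C           G           M
  I            0.3518     0.01889       0.292
  C          0.008633    0.005755   -0.002878
  E            0.3604     0.02464      0.2891
  solve Keq expr → x = -0.002878; check Q = 1.0170e+04
Then add 0.08932 M of M.
Step 3:
                    C           G           M
  I            0.3604     0.02464      0.3784
  C           0.00447     0.00298    -0.00149
  E            0.3649     0.02762      0.3769
  solve Keq expr → x = -0.00149; check Q = 1.0170e+04

Direction: reverse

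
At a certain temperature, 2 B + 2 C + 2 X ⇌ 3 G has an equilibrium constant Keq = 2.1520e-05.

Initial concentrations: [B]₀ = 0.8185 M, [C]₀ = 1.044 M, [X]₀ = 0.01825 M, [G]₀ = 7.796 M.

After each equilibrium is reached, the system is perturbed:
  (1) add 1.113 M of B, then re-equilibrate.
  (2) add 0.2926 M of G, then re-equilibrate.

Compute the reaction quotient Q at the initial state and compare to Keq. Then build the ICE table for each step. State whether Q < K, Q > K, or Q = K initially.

Q₀ = 1.9483e+06 vs Keq = 2.1520e-05 ⇒ Q>K, reverse
Step 1:
                   B          C          X          G
  Initial     0.8185      1.044    0.01825      7.796
  Change       4.679      4.679      4.679     -7.018
  Equil        5.497      5.723      4.697     0.7775
  solve Keq expr → x = -2.339; check Q = 2.1520e-05
Then add 1.113 M of B.
Step 2:
                   B          C          X          G
  Initial       6.61      5.723      4.697     0.7775
  Change    -0.05605   -0.05605   -0.05605    0.08407
  Equil        6.554      5.667      4.641     0.8616
  solve Keq expr → x = 0.02802; check Q = 2.1520e-05
Then add 0.2926 M of G.
Step 3:
                   B          C          X          G
  Initial      6.554      5.667      4.641      1.154
  Change       0.161      0.161      0.161    -0.2415
  Equil        6.715      5.828      4.802     0.9126
  solve Keq expr → x = -0.08051; check Q = 2.1520e-05

Q₀ = 1.9483e+06; Q > K (proceeds reverse)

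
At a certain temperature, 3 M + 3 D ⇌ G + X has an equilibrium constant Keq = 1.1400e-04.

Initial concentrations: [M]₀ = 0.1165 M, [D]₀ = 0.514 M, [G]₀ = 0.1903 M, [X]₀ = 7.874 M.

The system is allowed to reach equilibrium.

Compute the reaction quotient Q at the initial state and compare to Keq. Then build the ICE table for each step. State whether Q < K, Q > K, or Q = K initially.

Q₀ = 6979 vs Keq = 1.1400e-04 ⇒ Q>K, reverse
Step 1:
                  M         D         G         X
  init       0.1165     0.514    0.1903     7.874
  Δ          0.5709    0.5709   -0.1903   -0.1903
  eq         0.6874     1.085 6.1528e-06     7.684
  solve Keq expr → x = -0.1903; check Q = 1.1400e-04

Q₀ = 6979; Q > K (proceeds reverse)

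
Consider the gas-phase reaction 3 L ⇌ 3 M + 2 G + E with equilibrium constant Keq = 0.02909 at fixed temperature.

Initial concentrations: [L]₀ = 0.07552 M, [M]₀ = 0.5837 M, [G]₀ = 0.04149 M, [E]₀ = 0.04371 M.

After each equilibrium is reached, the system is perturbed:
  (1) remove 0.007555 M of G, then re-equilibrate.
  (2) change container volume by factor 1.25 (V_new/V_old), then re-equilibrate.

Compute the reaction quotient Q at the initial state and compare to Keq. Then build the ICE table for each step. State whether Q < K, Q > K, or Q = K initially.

Q₀ = 0.03474 vs Keq = 0.02909 ⇒ Q>K, reverse
Step 1:
                   L          M          G          E
  Initial    0.07552     0.5837    0.04149    0.04371
  Change    0.002096  -0.002096  -0.001397 -6.9864e-04
  Equil      0.07762     0.5816    0.04009    0.04301
  solve Keq expr → x = -6.9864e-04; check Q = 0.02909
Then remove 0.007555 M of G.
Step 2:
                   L          M          G          E
  Initial    0.07762     0.5816    0.03254    0.04301
  Change   -0.004551   0.004551   0.003034   0.001517
  Equil      0.07307     0.5862    0.03557    0.04453
  solve Keq expr → x = 0.001517; check Q = 0.02909
Then change container volume by factor 1.25 (V_new/V_old).
Step 3:
                   L          M          G          E
  Initial    0.05845     0.4689    0.02846    0.03562
  Change     -0.0059     0.0059   0.003934   0.001967
  Equil      0.05255     0.4748    0.03239    0.03759
  solve Keq expr → x = 0.001967; check Q = 0.02909

Q₀ = 0.03474; Q > K (proceeds reverse)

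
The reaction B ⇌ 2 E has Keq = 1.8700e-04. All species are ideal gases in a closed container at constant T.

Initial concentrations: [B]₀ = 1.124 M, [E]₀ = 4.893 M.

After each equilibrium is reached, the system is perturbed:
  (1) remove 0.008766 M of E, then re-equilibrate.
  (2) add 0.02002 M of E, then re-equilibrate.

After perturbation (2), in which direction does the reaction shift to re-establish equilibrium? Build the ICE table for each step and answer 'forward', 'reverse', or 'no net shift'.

Q₀ = 21.3 vs Keq = 1.8700e-04 ⇒ Q>K, reverse
Step 1:
                  B         E
  I           1.124     4.893
  C           2.434    -4.867
  E           3.558   0.02579
  solve Keq expr → x = -2.434; check Q = 1.8700e-04
Then remove 0.008766 M of E.
Step 2:
                  B         E
  I           3.558   0.01703
  C       -0.004375   0.00875
  E           3.553   0.02578
  solve Keq expr → x = 0.004375; check Q = 1.8700e-04
Then add 0.02002 M of E.
Step 3:
                  B         E
  I           3.553    0.0458
  C        0.009992  -0.01998
  E           3.563   0.02581
  solve Keq expr → x = -0.009992; check Q = 1.8700e-04

Direction: reverse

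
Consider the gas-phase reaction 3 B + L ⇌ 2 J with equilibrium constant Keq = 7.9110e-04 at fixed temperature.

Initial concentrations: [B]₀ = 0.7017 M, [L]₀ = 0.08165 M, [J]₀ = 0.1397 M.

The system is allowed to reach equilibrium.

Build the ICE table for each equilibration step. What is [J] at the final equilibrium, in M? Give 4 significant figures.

[J]_eq = 0.009166 M

Q₀ = 0.6918 vs Keq = 7.9110e-04 ⇒ Q>K, reverse
Step 1:
                    B           L           J
  I            0.7017     0.08165      0.1397
  C            0.1958     0.06527     -0.1305
  E            0.8975      0.1469    0.009166
  solve Keq expr → x = -0.06527; check Q = 7.9110e-04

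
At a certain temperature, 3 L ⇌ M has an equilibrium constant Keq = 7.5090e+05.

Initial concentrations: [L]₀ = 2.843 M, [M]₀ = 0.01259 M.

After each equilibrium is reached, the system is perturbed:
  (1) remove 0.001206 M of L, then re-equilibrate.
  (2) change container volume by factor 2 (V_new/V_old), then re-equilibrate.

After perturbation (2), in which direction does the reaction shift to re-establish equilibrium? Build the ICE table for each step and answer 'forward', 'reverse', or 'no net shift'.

Q₀ = 5.4789e-04 vs Keq = 7.5090e+05 ⇒ Q<K, forward
Step 1:
                  L         M
  Initial     2.843   0.01259
  Change     -2.832    0.9441
  Equil     0.01084    0.9566
  solve Keq expr → x = 0.9441; check Q = 7.5090e+05
Then remove 0.001206 M of L.
Step 2:
                  L         M
  Initial  0.009635    0.9566
  Change   0.001204 -4.0149e-04
  Equil     0.01084    0.9562
  solve Keq expr → x = -4.0149e-04; check Q = 7.5090e+05
Then change container volume by factor 2 (V_new/V_old).
Step 3:
                  L         M
  Initial   0.00542    0.4781
  Change   0.003177 -0.001059
  Equil    0.008597    0.4771
  solve Keq expr → x = -0.001059; check Q = 7.5090e+05

Direction: reverse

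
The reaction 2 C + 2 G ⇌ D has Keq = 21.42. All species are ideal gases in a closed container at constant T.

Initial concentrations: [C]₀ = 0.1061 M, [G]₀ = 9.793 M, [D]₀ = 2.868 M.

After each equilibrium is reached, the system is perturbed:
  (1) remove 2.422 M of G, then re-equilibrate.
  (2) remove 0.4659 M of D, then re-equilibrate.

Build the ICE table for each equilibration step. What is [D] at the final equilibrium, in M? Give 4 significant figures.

Q₀ = 2.657 vs Keq = 21.42 ⇒ Q<K, forward
Step 1:
                  C         G         D
  I          0.1061     9.793     2.868
  C        -0.06825  -0.06825   0.03412
  E         0.03785     9.725     2.902
  solve Keq expr → x = 0.03412; check Q = 21.42
Then remove 2.422 M of G.
Step 2:
                  C         G         D
  I         0.03785     7.303     2.902
  C         0.01241   0.01241 -0.006207
  E         0.05026     7.315     2.896
  solve Keq expr → x = -0.006207; check Q = 21.42
Then remove 0.4659 M of D.
Step 3:
                  C         G         D
  I         0.05026     7.315      2.43
  C       -0.004174 -0.004174  0.002087
  E         0.04609     7.311     2.432
  solve Keq expr → x = 0.002087; check Q = 21.42

[D]_eq = 2.432 M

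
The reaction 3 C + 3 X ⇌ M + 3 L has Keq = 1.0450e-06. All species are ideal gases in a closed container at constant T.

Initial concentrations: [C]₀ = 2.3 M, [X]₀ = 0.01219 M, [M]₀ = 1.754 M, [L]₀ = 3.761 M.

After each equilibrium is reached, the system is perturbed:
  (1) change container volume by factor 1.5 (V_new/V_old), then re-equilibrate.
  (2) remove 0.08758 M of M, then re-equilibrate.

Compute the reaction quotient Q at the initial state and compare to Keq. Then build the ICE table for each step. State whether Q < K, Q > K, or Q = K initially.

Q₀ = 4.2339e+06 vs Keq = 1.0450e-06 ⇒ Q>K, reverse
Step 1:
                    C           X           M           L
  I               2.3     0.01219       1.754       3.761
  C             3.512       3.512      -1.171      -3.512
  E             5.812       3.524      0.5833      0.2488
  solve Keq expr → x = -1.171; check Q = 1.0450e-06
Then change container volume by factor 1.5 (V_new/V_old).
Step 2:
                    C           X           M           L
  I             3.875        2.35      0.3888      0.1659
  C           0.03493     0.03493    -0.01164    -0.03493
  E              3.91       2.385      0.3772      0.1309
  solve Keq expr → x = -0.01164; check Q = 1.0450e-06
Then remove 0.08758 M of M.
Step 3:
                    C           X           M           L
  I              3.91       2.385      0.2896      0.1309
  C          -0.01048    -0.01048    0.003493     0.01048
  E             3.899       2.374      0.2931      0.1414
  solve Keq expr → x = 0.003493; check Q = 1.0450e-06

Q₀ = 4.2339e+06; Q > K (proceeds reverse)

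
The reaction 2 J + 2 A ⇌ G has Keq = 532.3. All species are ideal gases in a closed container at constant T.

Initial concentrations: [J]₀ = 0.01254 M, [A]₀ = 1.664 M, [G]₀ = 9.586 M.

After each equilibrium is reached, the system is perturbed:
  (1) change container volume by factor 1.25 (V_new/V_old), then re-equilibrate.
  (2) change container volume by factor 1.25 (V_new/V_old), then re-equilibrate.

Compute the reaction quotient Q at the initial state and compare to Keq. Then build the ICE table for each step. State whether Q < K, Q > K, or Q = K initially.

Q₀ = 2.2016e+04 vs Keq = 532.3 ⇒ Q>K, reverse
Step 1:
                   J          A          G
  I          0.01254      1.664      9.586
  C          0.06495    0.06495   -0.03247
  E          0.07749      1.729      9.554
  solve Keq expr → x = -0.03247; check Q = 532.3
Then change container volume by factor 1.25 (V_new/V_old).
Step 2:
                   J          A          G
  I          0.06199      1.383      7.643
  C          0.02315    0.02315   -0.01158
  E          0.08514      1.406      7.631
  solve Keq expr → x = -0.01158; check Q = 532.3
Then change container volume by factor 1.25 (V_new/V_old).
Step 3:
                   J          A          G
  I          0.06811      1.125      6.105
  C          0.02492    0.02492   -0.01246
  E          0.09303       1.15      6.093
  solve Keq expr → x = -0.01246; check Q = 532.3

Q₀ = 2.2016e+04; Q > K (proceeds reverse)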